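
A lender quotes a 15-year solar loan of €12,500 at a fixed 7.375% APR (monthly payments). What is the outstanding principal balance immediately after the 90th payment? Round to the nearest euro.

With monthly rate i = 7.375%/12 = 0.0061458, the balance after k of n payments is P · [(1+i)^n − (1+i)^k] / [(1+i)^n − 1].
(1+0.0061458)^180 = 3.01278364 and (1+0.0061458)^90 = 1.73573720, so the balance is 12,500 × (3.01278364 − 1.73573720) / (3.01278364 − 1) = €7,930.85.

€7,931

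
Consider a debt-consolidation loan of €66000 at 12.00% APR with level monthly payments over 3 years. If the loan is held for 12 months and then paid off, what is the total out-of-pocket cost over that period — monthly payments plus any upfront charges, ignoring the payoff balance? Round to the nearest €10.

At 12.00% the monthly rate is 0.0100000, so the payment is 66,000 × 0.0100000 / (1 − 1.0100000^−36) = €2,192.14.
Total outlay = 12 × €2,192.14 = €26,305.68.

€26,310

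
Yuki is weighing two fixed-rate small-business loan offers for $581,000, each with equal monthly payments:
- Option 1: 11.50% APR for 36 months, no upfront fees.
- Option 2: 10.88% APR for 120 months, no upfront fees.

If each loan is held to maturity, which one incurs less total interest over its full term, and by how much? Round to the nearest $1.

Option 1 by $265,937

Option 1: at 11.50% the monthly rate is 0.0095833, so the payment is 581,000 × 0.0095833 / (1 − 1.0095833^−36) = $19,159.06.
Total interest on Option 1 = 36 × $19,159.06 − $581,000 = $108,726.16.
Option 2: monthly rate = 10.88%/12 = 0.0090667; payment = 581,000 × 0.0090667 / (1 − (1+0.0090667)^−120) = $7,963.86.
Total interest on Option 2 = 120 × $7,963.86 − $581,000 = $374,663.20.
Option 1 is lower by $265,937.04.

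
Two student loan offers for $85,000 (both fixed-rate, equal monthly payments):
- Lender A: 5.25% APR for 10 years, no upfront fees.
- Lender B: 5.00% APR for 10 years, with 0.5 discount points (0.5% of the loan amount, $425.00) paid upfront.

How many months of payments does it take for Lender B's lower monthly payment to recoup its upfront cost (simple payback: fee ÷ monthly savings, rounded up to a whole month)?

41 months

Lender A: monthly rate = 5.25%/12 = 0.0043750; payment = 85,000 × 0.0043750 / (1 − (1+0.0043750)^−120) = $911.98.
Lender B: at 5.00% the monthly rate is 0.0041667, so the payment is 85,000 × 0.0041667 / (1 − 1.0041667^−120) = $901.56.
Monthly savings = $911.98 − $901.56 = $10.42.
Break-even = $425.00 / $10.42 = 40.79 → 41 months.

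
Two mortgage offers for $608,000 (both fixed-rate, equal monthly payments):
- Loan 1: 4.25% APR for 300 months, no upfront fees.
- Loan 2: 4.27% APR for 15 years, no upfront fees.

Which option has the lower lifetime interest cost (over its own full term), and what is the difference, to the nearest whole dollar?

Loan 2 by $163,729

Loan 1: monthly rate = 4.25%/12 = 0.0035417; payment = 608,000 × 0.0035417 / (1 − (1+0.0035417)^−300) = $3,293.77.
Total interest on Loan 1 = 300 × $3,293.77 − $608,000 = $380,131.00.
Loan 2: at 4.27% the monthly rate is 0.0035583, so the payment is 608,000 × 0.0035583 / (1 − 1.0035583^−180) = $4,580.01.
Total interest on Loan 2 = 180 × $4,580.01 − $608,000 = $216,401.80.
Loan 2 is lower by $163,729.20.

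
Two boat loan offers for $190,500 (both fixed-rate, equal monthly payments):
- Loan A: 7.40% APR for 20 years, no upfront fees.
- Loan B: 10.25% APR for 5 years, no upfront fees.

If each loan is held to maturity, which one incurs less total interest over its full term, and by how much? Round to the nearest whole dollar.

Loan B by $121,265

Loan A: monthly rate = 7.4%/12 = 0.0061667; payment = 190,500 × 0.0061667 / (1 − (1+0.0061667)^−240) = $1,523.03.
Total interest on Loan A = 240 × $1,523.03 − $190,500 = $175,027.20.
Loan B: at 10.25% the monthly rate is 0.0085417, so the payment is 190,500 × 0.0085417 / (1 − 1.0085417^−60) = $4,071.04.
Total interest on Loan B = 60 × $4,071.04 − $190,500 = $53,762.40.
Loan B is lower by $121,264.80.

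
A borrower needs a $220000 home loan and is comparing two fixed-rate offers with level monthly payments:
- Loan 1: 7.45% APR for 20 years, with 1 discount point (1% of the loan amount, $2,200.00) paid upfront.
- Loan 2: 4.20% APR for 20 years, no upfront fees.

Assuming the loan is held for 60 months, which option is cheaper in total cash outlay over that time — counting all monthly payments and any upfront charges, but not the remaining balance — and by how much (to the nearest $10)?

Loan 2 by $26,750

Loan 1: monthly rate = 7.45%/12 = 0.0062083; payment = 220,000 × 0.0062083 / (1 − (1+0.0062083)^−240) = $1,765.58.
Loan 2: monthly rate = 4.2%/12 = 0.0035000; payment = 220,000 × 0.0035000 / (1 − (1+0.0035000)^−240) = $1,356.46.
Over 60 months: Loan 1 costs 60 × $1,765.58 + $2,200.00 = $108,134.80; Loan 2 costs 60 × $1,356.46 = $81,387.60.
Loan 2 is cheaper by $108,134.80 − $81,387.60 = $26,747.20.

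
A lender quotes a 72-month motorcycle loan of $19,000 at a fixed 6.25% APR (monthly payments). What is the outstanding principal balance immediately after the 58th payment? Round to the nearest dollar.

With monthly rate i = 6.25%/12 = 0.0052083, the balance after k of n payments is P · [(1+i)^n − (1+i)^k] / [(1+i)^n − 1].
(1+0.0052083)^72 = 1.45357613 and (1+0.0052083)^58 = 1.35161393, so the balance is 19,000 × (1.45357613 − 1.35161393) / (1.45357613 − 1) = $4,271.13.

$4,271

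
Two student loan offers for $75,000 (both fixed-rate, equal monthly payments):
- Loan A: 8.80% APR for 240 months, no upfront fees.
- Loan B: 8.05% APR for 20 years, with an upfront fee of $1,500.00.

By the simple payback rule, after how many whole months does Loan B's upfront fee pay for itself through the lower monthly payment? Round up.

43 months

Loan A: at 8.80% the monthly rate is 0.0073333, so the payment is 75,000 × 0.0073333 / (1 − 1.0073333^−240) = $665.18.
Loan B: at 8.05% the monthly rate is 0.0067083, so the payment is 75,000 × 0.0067083 / (1 − 1.0067083^−240) = $629.67.
Monthly savings = $665.18 − $629.67 = $35.51.
Break-even = $1,500.00 / $35.51 = 42.24 → 43 months.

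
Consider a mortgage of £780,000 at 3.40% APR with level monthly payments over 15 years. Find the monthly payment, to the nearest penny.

At 3.40% the monthly rate is 0.0028333, so the payment is 780,000 × 0.0028333 / (1 − 1.0028333^−180) = £5,537.86.

£5,537.86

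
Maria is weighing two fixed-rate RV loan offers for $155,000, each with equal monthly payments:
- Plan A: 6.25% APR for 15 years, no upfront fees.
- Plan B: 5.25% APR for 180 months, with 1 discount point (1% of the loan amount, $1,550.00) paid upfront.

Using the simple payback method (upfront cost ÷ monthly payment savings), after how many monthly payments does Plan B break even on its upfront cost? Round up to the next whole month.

19 months

Plan A: at 6.25% the monthly rate is 0.0052083, so the payment is 155,000 × 0.0052083 / (1 − 1.0052083^−180) = $1,329.01.
Plan B: monthly rate = 5.25%/12 = 0.0043750; payment = 155,000 × 0.0043750 / (1 − (1+0.0043750)^−180) = $1,246.01.
Monthly savings = $1,329.01 − $1,246.01 = $83.00.
Break-even = $1,550.00 / $83.00 = 18.67 → 19 months.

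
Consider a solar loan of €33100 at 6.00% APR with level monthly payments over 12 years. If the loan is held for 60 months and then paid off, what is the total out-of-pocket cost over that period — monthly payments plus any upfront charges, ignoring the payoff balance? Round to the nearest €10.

Monthly rate = 6%/12 = 0.0050000; payment = 33,100 × 0.0050000 / (1 − (1+0.0050000)^−144) = €323.01.
Total outlay = 60 × €323.01 = €19,380.60.

€19,380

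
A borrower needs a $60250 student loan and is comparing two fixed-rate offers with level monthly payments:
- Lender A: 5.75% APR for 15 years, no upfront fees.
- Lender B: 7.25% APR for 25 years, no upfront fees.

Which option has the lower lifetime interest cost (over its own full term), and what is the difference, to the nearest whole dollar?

Lender A: monthly rate = 5.75%/12 = 0.0047917; payment = 60,250 × 0.0047917 / (1 − (1+0.0047917)^−180) = $500.32.
Total interest on Lender A = 180 × $500.32 − $60,250 = $29,807.60.
Lender B: at 7.25% the monthly rate is 0.0060417, so the payment is 60,250 × 0.0060417 / (1 − 1.0060417^−300) = $435.49.
Total interest on Lender B = 300 × $435.49 − $60,250 = $70,397.00.
Lender A is lower by $40,589.40.

Lender A by $40,589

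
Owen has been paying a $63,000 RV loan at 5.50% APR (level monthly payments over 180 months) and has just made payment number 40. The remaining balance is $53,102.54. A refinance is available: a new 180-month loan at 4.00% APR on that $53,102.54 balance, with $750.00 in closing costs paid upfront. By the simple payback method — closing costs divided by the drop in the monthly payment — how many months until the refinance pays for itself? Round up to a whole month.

Current payment = 63,000 × 5.5%/12 / (1 − (1+0.0045833)^−180) = $514.76.
Refinanced payment = 53,102.54 × 0.0033333 / (1 − (1+0.0033333)^−180) = $392.79.
Monthly savings = $514.76 − $392.79 = $121.97.
Break-even = $750.00 / $121.97 = 6.15 → 7 months.

7 months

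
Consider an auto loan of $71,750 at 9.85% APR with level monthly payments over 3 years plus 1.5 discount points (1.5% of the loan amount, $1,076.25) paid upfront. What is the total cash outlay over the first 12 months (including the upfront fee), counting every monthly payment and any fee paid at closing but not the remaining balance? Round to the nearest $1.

At 9.85% the monthly rate is 0.0082083, so the payment is 71,750 × 0.0082083 / (1 − 1.0082083^−36) = $2,310.12.
Total outlay = 12 × $2,310.12 + $1,076.25 = $28,797.69.

$28,798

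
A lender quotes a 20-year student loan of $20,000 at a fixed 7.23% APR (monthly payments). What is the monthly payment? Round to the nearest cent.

$157.83

At 7.23% the monthly rate is 0.0060250, so the payment is 20,000 × 0.0060250 / (1 − 1.0060250^−240) = $157.83.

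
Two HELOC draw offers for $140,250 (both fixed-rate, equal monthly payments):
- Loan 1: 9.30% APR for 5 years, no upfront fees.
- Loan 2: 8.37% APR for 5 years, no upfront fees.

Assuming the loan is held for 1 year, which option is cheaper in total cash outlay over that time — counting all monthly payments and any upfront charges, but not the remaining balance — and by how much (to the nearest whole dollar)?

Loan 2 by $758

Loan 1: monthly rate = 9.3%/12 = 0.0077500; payment = 140,250 × 0.0077500 / (1 − (1+0.0077500)^−60) = $2,931.82.
Loan 2: monthly rate = 8.37%/12 = 0.0069750; payment = 140,250 × 0.0069750 / (1 − (1+0.0069750)^−60) = $2,868.66.
Over 12 months: Loan 1 costs 12 × $2,931.82 = $35,181.84; Loan 2 costs 12 × $2,868.66 = $34,423.92.
Loan 2 is cheaper by $35,181.84 − $34,423.92 = $757.92.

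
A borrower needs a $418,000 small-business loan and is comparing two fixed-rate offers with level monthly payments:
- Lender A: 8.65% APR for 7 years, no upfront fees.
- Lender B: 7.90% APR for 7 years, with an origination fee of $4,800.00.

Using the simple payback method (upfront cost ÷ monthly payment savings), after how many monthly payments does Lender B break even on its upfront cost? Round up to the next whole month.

31 months

Lender A: monthly rate = 8.65%/12 = 0.0072083; payment = 418,000 × 0.0072083 / (1 − (1+0.0072083)^−84) = $6,651.22.
Lender B: at 7.90% the monthly rate is 0.0065833, so the payment is 418,000 × 0.0065833 / (1 − 1.0065833^−84) = $6,494.23.
Monthly savings = $6,651.22 − $6,494.23 = $156.99.
Break-even = $4,800.00 / $156.99 = 30.58 → 31 months.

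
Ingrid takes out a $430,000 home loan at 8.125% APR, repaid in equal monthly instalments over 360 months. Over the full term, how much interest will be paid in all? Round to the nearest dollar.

$719,386

Monthly rate = 8.125%/12 = 0.0067708; payment = 430,000 × 0.0067708 / (1 − (1+0.0067708)^−360) = $3,192.74.
Total paid = 360 × $3,192.74 = $1,149,386.40; interest = $1,149,386.40 − $430,000 = $719,386.40.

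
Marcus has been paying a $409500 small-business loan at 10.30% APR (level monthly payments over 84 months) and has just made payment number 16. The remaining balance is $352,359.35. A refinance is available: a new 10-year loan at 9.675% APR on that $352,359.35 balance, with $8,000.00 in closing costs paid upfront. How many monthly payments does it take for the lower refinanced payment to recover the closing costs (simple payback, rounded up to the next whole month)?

4 months

Current payment = 409,500 × 10.3%/12 / (1 − (1+0.0085833)^−84) = $6,861.83.
Refinanced payment = 352,359.35 × 0.0080625 / (1 − (1+0.0080625)^−120) = $4,593.27.
Monthly savings = $6,861.83 − $4,593.27 = $2,268.56.
Break-even = $8,000.00 / $2,268.56 = 3.53 → 4 months.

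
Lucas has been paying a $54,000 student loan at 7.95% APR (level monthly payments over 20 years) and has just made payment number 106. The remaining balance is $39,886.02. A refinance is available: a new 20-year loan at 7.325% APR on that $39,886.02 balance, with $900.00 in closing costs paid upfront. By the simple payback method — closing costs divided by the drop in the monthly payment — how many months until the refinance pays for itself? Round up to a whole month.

Current payment = 54,000 × 7.95%/12 / (1 − (1+0.0066250)^−240) = $450.00.
Refinanced payment = 39,886.02 × 0.0061042 / (1 − (1+0.0061042)^−240) = $317.06.
Monthly savings = $450.00 − $317.06 = $132.94.
Break-even = $900.00 / $132.94 = 6.77 → 7 months.

7 months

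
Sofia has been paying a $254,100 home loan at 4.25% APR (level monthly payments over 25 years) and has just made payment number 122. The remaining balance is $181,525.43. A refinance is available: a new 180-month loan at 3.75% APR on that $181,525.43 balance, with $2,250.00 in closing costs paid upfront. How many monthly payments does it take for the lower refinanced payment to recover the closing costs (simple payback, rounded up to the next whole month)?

Current payment = 254,100 × 4.25%/12 / (1 − (1+0.0035417)^−300) = $1,376.56.
Refinanced payment = 181,525.43 × 0.0031250 / (1 − (1+0.0031250)^−180) = $1,320.09.
Monthly savings = $1,376.56 − $1,320.09 = $56.47.
Break-even = $2,250.00 / $56.47 = 39.84 → 40 months.

40 months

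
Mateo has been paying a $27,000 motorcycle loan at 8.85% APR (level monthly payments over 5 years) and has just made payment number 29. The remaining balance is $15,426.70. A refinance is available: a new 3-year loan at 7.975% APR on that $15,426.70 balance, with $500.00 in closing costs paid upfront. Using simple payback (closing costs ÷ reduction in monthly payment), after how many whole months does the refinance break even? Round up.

Current payment = 27,000 × 8.85%/12 / (1 − (1+0.0073750)^−60) = $558.51.
Refinanced payment = 15,426.70 × 0.0066458 / (1 − (1+0.0066458)^−36) = $483.24.
Monthly savings = $558.51 − $483.24 = $75.27.
Break-even = $500.00 / $75.27 = 6.64 → 7 months.

7 months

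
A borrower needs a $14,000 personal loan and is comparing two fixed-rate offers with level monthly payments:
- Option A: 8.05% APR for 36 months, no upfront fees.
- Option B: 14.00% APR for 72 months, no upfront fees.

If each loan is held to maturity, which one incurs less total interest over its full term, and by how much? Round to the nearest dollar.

Option A by $4,965

Option A: at 8.05% the monthly rate is 0.0067083, so the payment is 14,000 × 0.0067083 / (1 − 1.0067083^−36) = $439.03.
Total interest on Option A = 36 × $439.03 − $14,000 = $1,805.08.
Option B: monthly rate = 14%/12 = 0.0116667; payment = 14,000 × 0.0116667 / (1 − (1+0.0116667)^−72) = $288.48.
Total interest on Option B = 72 × $288.48 − $14,000 = $6,770.56.
Option A is lower by $4,965.48.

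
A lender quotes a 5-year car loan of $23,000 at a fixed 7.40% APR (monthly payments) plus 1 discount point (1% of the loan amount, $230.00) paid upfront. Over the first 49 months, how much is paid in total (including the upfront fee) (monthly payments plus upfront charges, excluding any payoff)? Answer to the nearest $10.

At 7.40% the monthly rate is 0.0061667, so the payment is 23,000 × 0.0061667 / (1 − 1.0061667^−60) = $459.78.
Total outlay = 49 × $459.78 + $230.00 = $22,759.22.

$22,760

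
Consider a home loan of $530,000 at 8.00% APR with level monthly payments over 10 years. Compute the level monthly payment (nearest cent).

At 8.00% the monthly rate is 0.0066667, so the payment is 530,000 × 0.0066667 / (1 − 1.0066667^−120) = $6,430.36.

$6,430.36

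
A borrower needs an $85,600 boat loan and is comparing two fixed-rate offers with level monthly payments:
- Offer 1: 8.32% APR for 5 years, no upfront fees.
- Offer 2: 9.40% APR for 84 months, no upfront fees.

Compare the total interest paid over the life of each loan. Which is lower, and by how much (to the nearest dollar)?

Offer 1: at 8.32% the monthly rate is 0.0069333, so the payment is 85,600 × 0.0069333 / (1 − 1.0069333^−60) = $1,748.80.
Total interest on Offer 1 = 60 × $1,748.80 − $85,600 = $19,328.00.
Offer 2: at 9.40% the monthly rate is 0.0078333, so the payment is 85,600 × 0.0078333 / (1 − 1.0078333^−84) = $1,394.67.
Total interest on Offer 2 = 84 × $1,394.67 − $85,600 = $31,552.28.
Offer 1 is lower by $12,224.28.

Offer 1 by $12,224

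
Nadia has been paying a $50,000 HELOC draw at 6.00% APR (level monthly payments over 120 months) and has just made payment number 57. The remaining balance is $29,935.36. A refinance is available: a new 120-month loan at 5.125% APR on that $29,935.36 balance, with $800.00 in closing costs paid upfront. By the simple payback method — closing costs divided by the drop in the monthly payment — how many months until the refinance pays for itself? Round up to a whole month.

4 months

Current payment = 50,000 × 6%/12 / (1 − (1+0.0050000)^−120) = $555.10.
Refinanced payment = 29,935.36 × 0.0042708 / (1 − (1+0.0042708)^−120) = $319.34.
Monthly savings = $555.10 − $319.34 = $235.76.
Break-even = $800.00 / $235.76 = 3.39 → 4 months.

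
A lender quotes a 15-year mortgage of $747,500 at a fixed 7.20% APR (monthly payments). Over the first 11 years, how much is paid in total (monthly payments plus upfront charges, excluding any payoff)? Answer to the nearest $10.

$897,940

At 7.20% the monthly rate is 0.0060000, so the payment is 747,500 × 0.0060000 / (1 − 1.0060000^−180) = $6,802.60.
Total outlay = 132 × $6,802.60 = $897,943.20.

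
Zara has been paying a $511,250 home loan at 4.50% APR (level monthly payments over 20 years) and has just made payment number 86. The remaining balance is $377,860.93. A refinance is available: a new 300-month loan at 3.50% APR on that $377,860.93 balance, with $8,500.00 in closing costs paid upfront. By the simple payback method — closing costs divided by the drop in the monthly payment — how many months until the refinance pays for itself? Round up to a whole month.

Current payment = 511,250 × 4.5%/12 / (1 − (1+0.0037500)^−240) = $3,234.42.
Refinanced payment = 377,860.93 × 0.0029167 / (1 − (1+0.0029167)^−300) = $1,891.66.
Monthly savings = $3,234.42 − $1,891.66 = $1,342.76.
Break-even = $8,500.00 / $1,342.76 = 6.33 → 7 months.

7 months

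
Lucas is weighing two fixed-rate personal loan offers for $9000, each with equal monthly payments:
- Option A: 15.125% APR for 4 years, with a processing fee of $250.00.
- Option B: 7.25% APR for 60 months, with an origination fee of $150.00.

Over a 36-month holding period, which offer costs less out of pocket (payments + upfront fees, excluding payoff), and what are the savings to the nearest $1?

Option B by $2,684

Option A: at 15.125% the monthly rate is 0.0126042, so the payment is 9,000 × 0.0126042 / (1 − 1.0126042^−48) = $251.05.
Option B: at 7.25% the monthly rate is 0.0060417, so the payment is 9,000 × 0.0060417 / (1 − 1.0060417^−60) = $179.27.
Over 36 months: Option A costs 36 × $251.05 + $250.00 = $9,287.80; Option B costs 36 × $179.27 + $150.00 = $6,603.72.
Option B is cheaper by $9,287.80 − $6,603.72 = $2,684.08.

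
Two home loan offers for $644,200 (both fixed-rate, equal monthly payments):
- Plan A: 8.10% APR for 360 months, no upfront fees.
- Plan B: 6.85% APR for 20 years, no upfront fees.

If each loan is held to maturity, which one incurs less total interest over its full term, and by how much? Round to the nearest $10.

Plan A: monthly rate = 8.1%/12 = 0.0067500; payment = 644,200 × 0.0067500 / (1 − (1+0.0067500)^−360) = $4,771.90.
Total interest on Plan A = 360 × $4,771.90 − $644,200 = $1,073,684.00.
Plan B: monthly rate = 6.85%/12 = 0.0057083; payment = 644,200 × 0.0057083 / (1 − (1+0.0057083)^−240) = $4,936.64.
Total interest on Plan B = 240 × $4,936.64 − $644,200 = $540,593.60.
Plan B is lower by $533,090.40.

Plan B by $533,090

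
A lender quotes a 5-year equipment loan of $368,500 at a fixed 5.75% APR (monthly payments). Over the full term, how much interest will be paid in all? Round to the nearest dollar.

$56,383

Monthly rate = 5.75%/12 = 0.0047917; payment = 368,500 × 0.0047917 / (1 − (1+0.0047917)^−60) = $7,081.38.
Total paid = 60 × $7,081.38 = $424,882.80; interest = $424,882.80 − $368,500 = $56,382.80.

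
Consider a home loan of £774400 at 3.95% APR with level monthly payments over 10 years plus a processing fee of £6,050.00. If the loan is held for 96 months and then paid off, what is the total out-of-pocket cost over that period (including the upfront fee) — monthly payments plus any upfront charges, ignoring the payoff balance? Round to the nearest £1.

£756,965

Monthly rate = 3.95%/12 = 0.0032917; payment = 774,400 × 0.0032917 / (1 − (1+0.0032917)^−120) = £7,822.03.
Total outlay = 96 × £7,822.03 + £6,050.00 = £756,964.88.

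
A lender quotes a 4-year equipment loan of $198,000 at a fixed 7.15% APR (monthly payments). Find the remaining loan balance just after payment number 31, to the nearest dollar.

With monthly rate i = 7.15%/12 = 0.0059583, the balance after k of n payments is P · [(1+i)^n − (1+i)^k] / [(1+i)^n − 1].
(1+0.0059583)^48 = 1.32996327 and (1+0.0059583)^31 = 1.20220844, so the balance is 198,000 × (1.32996327 − 1.20220844) / (1.32996327 − 1) = $76,661.43.

$76,661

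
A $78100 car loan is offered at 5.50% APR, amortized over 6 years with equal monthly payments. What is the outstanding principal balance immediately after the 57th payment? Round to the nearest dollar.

$18,456

With monthly rate i = 5.5%/12 = 0.0045833, the balance after k of n payments is P · [(1+i)^n − (1+i)^k] / [(1+i)^n − 1].
(1+0.0045833)^72 = 1.38991981 and (1+0.0045833)^57 = 1.29777742, so the balance is 78,100 × (1.38991981 − 1.29777742) / (1.38991981 − 1) = $18,455.90.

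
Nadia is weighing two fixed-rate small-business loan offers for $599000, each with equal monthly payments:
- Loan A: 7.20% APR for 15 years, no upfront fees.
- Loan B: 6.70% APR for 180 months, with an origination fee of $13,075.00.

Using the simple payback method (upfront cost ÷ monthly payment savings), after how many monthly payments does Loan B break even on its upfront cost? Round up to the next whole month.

Loan A: monthly rate = 7.2%/12 = 0.0060000; payment = 599,000 × 0.0060000 / (1 − (1+0.0060000)^−180) = $5,451.18.
Loan B: monthly rate = 6.7%/12 = 0.0055833; payment = 599,000 × 0.0055833 / (1 − (1+0.0055833)^−180) = $5,284.02.
Monthly savings = $5,451.18 − $5,284.02 = $167.16.
Break-even = $13,075.00 / $167.16 = 78.22 → 79 months.

79 months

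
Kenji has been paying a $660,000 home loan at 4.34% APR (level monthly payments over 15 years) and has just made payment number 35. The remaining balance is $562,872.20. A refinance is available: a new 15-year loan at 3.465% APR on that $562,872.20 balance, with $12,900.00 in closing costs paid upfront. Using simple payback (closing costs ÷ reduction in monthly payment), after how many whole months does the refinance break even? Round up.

Current payment = 660,000 × 4.34%/12 / (1 − (1+0.0036167)^−180) = $4,995.15.
Refinanced payment = 562,872.20 × 0.0028875 / (1 − (1+0.0028875)^−180) = $4,014.21.
Monthly savings = $4,995.15 − $4,014.21 = $980.94.
Break-even = $12,900.00 / $980.94 = 13.15 → 14 months.

14 months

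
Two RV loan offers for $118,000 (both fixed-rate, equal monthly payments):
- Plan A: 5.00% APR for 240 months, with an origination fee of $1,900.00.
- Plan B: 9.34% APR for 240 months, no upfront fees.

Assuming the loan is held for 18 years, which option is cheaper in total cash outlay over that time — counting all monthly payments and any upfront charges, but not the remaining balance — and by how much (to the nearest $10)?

Plan A by $64,820

Plan A: at 5.00% the monthly rate is 0.0041667, so the payment is 118,000 × 0.0041667 / (1 − 1.0041667^−240) = $778.75.
Plan B: at 9.34% the monthly rate is 0.0077833, so the payment is 118,000 × 0.0077833 / (1 − 1.0077833^−240) = $1,087.62.
Over 216 months: Plan A costs 216 × $778.75 + $1,900.00 = $170,110.00; Plan B costs 216 × $1,087.62 = $234,925.92.
Plan A is cheaper by $234,925.92 − $170,110.00 = $64,815.92.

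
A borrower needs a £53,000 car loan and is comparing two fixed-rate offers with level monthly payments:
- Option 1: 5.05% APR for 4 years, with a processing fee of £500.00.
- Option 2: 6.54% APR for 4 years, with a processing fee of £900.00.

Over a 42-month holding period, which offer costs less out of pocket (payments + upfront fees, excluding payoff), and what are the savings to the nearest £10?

Option 1 by £1,920

Option 1: monthly rate = 5.05%/12 = 0.0042083; payment = 53,000 × 0.0042083 / (1 − (1+0.0042083)^−48) = £1,221.75.
Option 2: monthly rate = 6.54%/12 = 0.0054500; payment = 53,000 × 0.0054500 / (1 − (1+0.0054500)^−48) = £1,257.87.
Over 42 months: Option 1 costs 42 × £1,221.75 + £500.00 = £51,813.50; Option 2 costs 42 × £1,257.87 + £900.00 = £53,730.54.
Option 1 is cheaper by £53,730.54 − £51,813.50 = £1,917.04.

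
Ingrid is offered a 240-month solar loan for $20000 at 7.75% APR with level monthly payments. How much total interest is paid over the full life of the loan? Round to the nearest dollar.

Monthly rate = 7.75%/12 = 0.0064583; payment = 20,000 × 0.0064583 / (1 − (1+0.0064583)^−240) = $164.19.
Total paid = 240 × $164.19 = $39,405.60; interest = $39,405.60 − $20,000 = $19,405.60.

$19,406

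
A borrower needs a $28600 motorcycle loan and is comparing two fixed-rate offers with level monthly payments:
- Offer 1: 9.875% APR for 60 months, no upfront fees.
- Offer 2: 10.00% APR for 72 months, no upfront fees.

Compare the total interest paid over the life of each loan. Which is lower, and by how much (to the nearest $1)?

Offer 1 by $1,794

Offer 1: monthly rate = 9.875%/12 = 0.0082292; payment = 28,600 × 0.0082292 / (1 − (1+0.0082292)^−60) = $605.91.
Total interest on Offer 1 = 60 × $605.91 − $28,600 = $7,754.60.
Offer 2: monthly rate = 10%/12 = 0.0083333; payment = 28,600 × 0.0083333 / (1 − (1+0.0083333)^−72) = $529.84.
Total interest on Offer 2 = 72 × $529.84 − $28,600 = $9,548.48.
Offer 1 is lower by $1,793.88.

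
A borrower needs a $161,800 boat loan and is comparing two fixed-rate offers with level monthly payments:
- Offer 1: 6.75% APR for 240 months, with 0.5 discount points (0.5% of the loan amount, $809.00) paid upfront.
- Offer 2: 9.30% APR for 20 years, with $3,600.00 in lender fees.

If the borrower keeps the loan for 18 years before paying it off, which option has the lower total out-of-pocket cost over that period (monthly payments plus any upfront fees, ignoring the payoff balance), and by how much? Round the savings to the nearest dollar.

Offer 1 by $58,271

Offer 1: at 6.75% the monthly rate is 0.0056250, so the payment is 161,800 × 0.0056250 / (1 − 1.0056250^−240) = $1,230.27.
Offer 2: at 9.30% the monthly rate is 0.0077500, so the payment is 161,800 × 0.0077500 / (1 − 1.0077500^−240) = $1,487.12.
Over 216 months: Offer 1 costs 216 × $1,230.27 + $809.00 = $266,547.32; Offer 2 costs 216 × $1,487.12 + $3,600.00 = $324,817.92.
Offer 1 is cheaper by $324,817.92 − $266,547.32 = $58,270.60.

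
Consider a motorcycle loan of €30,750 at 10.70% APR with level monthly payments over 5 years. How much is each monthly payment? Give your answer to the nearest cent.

At 10.70% the monthly rate is 0.0089167, so the payment is 30,750 × 0.0089167 / (1 − 1.0089167^−60) = €663.99.

€663.99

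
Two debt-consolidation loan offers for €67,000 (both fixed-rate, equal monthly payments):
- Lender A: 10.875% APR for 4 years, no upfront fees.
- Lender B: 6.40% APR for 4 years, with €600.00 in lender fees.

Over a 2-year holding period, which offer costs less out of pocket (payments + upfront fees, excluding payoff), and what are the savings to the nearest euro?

Lender A: monthly rate = 10.875%/12 = 0.0090625; payment = 67,000 × 0.0090625 / (1 − (1+0.0090625)^−48) = €1,727.59.
Lender B: monthly rate = 6.4%/12 = 0.0053333; payment = 67,000 × 0.0053333 / (1 − (1+0.0053333)^−48) = €1,585.81.
Over 24 months: Lender A costs 24 × €1,727.59 = €41,462.16; Lender B costs 24 × €1,585.81 + €600.00 = €38,659.44.
Lender B is cheaper by €41,462.16 − €38,659.44 = €2,802.72.

Lender B by €2,803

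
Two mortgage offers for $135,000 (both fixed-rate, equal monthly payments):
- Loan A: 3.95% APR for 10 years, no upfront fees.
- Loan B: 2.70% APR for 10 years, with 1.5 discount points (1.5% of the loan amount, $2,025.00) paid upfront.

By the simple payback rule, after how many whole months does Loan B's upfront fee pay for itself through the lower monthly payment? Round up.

26 months

Loan A: monthly rate = 3.95%/12 = 0.0032917; payment = 135,000 × 0.0032917 / (1 − (1+0.0032917)^−120) = $1,363.60.
Loan B: monthly rate = 2.7%/12 = 0.0022500; payment = 135,000 × 0.0022500 / (1 − (1+0.0022500)^−120) = $1,284.96.
Monthly savings = $1,363.60 − $1,284.96 = $78.64.
Break-even = $2,025.00 / $78.64 = 25.75 → 26 months.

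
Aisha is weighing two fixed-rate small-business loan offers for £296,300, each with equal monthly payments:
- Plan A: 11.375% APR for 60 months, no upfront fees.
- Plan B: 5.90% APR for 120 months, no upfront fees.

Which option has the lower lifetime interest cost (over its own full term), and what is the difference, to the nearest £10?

Plan A by £3,090

Plan A: at 11.375% the monthly rate is 0.0094792, so the payment is 296,300 × 0.0094792 / (1 − 1.0094792^−60) = £6,497.83.
Total interest on Plan A = 60 × £6,497.83 − £296,300 = £93,569.80.
Plan B: monthly rate = 5.9%/12 = 0.0049167; payment = 296,300 × 0.0049167 / (1 − (1+0.0049167)^−120) = £3,274.68.
Total interest on Plan B = 120 × £3,274.68 − £296,300 = £96,661.60.
Plan A is lower by £3,091.80.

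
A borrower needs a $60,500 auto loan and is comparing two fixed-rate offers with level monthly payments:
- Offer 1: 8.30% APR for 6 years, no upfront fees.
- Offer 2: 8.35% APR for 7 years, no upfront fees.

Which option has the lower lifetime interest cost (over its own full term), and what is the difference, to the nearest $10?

Offer 1 by $3,080

Offer 1: monthly rate = 8.3%/12 = 0.0069167; payment = 60,500 × 0.0069167 / (1 − (1+0.0069167)^−72) = $1,069.65.
Total interest on Offer 1 = 72 × $1,069.65 − $60,500 = $16,514.80.
Offer 2: at 8.35% the monthly rate is 0.0069583, so the payment is 60,500 × 0.0069583 / (1 − 1.0069583^−84) = $953.55.
Total interest on Offer 2 = 84 × $953.55 − $60,500 = $19,598.20.
Offer 1 is lower by $3,083.40.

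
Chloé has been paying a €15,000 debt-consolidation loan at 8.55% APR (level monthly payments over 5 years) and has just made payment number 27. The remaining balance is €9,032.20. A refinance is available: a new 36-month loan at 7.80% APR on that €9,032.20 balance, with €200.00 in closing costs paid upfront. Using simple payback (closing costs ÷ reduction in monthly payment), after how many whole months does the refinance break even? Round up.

8 months

Current payment = 15,000 × 8.55%/12 / (1 − (1+0.0071250)^−60) = €308.11.
Refinanced payment = 9,032.20 × 0.0065000 / (1 − (1+0.0065000)^−36) = €282.20.
Monthly savings = €308.11 − €282.20 = €25.91.
Break-even = €200.00 / €25.91 = 7.72 → 8 months.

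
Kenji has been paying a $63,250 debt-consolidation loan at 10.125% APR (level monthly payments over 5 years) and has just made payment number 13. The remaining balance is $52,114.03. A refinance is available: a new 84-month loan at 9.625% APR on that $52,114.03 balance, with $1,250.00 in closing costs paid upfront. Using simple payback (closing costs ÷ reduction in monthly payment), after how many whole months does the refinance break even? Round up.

3 months

Current payment = 63,250 × 10.125%/12 / (1 − (1+0.0084375)^−60) = $1,347.77.
Refinanced payment = 52,114.03 × 0.0080208 / (1 − (1+0.0080208)^−84) = $855.09.
Monthly savings = $1,347.77 − $855.09 = $492.68.
Break-even = $1,250.00 / $492.68 = 2.54 → 3 months.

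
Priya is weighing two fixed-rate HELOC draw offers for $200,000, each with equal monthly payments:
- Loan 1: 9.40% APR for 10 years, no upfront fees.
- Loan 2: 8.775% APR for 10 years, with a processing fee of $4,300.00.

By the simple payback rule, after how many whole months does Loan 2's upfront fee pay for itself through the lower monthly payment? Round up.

64 months

Loan 1: monthly rate = 9.4%/12 = 0.0078333; payment = 200,000 × 0.0078333 / (1 − (1+0.0078333)^−120) = $2,577.01.
Loan 2: at 8.775% the monthly rate is 0.0073125, so the payment is 200,000 × 0.0073125 / (1 − 1.0073125^−120) = $2,509.23.
Monthly savings = $2,577.01 − $2,509.23 = $67.78.
Break-even = $4,300.00 / $67.78 = 63.44 → 64 months.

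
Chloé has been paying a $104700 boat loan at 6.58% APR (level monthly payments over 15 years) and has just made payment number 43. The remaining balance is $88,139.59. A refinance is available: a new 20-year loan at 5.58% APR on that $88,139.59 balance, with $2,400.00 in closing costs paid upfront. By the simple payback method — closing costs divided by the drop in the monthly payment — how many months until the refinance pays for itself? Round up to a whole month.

8 months

Current payment = 104,700 × 6.58%/12 / (1 − (1+0.0054833)^−180) = $916.66.
Refinanced payment = 88,139.59 × 0.0046500 / (1 − (1+0.0046500)^−240) = $610.29.
Monthly savings = $916.66 − $610.29 = $306.37.
Break-even = $2,400.00 / $306.37 = 7.83 → 8 months.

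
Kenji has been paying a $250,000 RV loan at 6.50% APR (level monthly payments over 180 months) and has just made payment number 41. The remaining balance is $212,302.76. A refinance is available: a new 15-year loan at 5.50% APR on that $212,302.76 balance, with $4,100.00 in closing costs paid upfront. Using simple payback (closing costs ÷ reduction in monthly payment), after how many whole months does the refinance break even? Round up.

Current payment = 250,000 × 6.5%/12 / (1 − (1+0.0054167)^−180) = $2,177.77.
Refinanced payment = 212,302.76 × 0.0045833 / (1 − (1+0.0045833)^−180) = $1,734.69.
Monthly savings = $2,177.77 − $1,734.69 = $443.08.
Break-even = $4,100.00 / $443.08 = 9.25 → 10 months.

10 months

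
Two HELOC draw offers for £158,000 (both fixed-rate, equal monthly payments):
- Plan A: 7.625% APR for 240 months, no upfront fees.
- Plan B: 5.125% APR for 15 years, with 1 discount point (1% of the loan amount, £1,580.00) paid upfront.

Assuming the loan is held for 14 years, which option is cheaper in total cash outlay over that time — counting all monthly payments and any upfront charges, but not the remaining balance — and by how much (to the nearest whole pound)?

Plan B by £2,649

Plan A: at 7.625% the monthly rate is 0.0063542, so the payment is 158,000 × 0.0063542 / (1 − 1.0063542^−240) = £1,284.94.
Plan B: monthly rate = 5.125%/12 = 0.0042708; payment = 158,000 × 0.0042708 / (1 − (1+0.0042708)^−180) = £1,259.77.
Over 168 months: Plan A costs 168 × £1,284.94 = £215,869.92; Plan B costs 168 × £1,259.77 + £1,580.00 = £213,221.36.
Plan B is cheaper by £215,869.92 − £213,221.36 = £2,648.56.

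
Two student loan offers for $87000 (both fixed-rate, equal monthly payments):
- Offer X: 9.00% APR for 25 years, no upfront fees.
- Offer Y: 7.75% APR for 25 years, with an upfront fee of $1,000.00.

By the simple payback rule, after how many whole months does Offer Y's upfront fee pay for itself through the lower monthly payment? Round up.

Offer X: monthly rate = 9%/12 = 0.0075000; payment = 87,000 × 0.0075000 / (1 − (1+0.0075000)^−300) = $730.10.
Offer Y: monthly rate = 7.75%/12 = 0.0064583; payment = 87,000 × 0.0064583 / (1 − (1+0.0064583)^−300) = $657.14.
Monthly savings = $730.10 − $657.14 = $72.96.
Break-even = $1,000.00 / $72.96 = 13.71 → 14 months.

14 months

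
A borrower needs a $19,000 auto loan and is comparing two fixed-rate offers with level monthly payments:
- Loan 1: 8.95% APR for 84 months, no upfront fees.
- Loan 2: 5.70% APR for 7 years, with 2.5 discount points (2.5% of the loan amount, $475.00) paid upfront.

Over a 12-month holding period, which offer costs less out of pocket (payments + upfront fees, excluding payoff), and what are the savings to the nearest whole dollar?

Loan 1: monthly rate = 8.95%/12 = 0.0074583; payment = 19,000 × 0.0074583 / (1 − (1+0.0074583)^−84) = $305.21.
Loan 2: monthly rate = 5.7%/12 = 0.0047500; payment = 19,000 × 0.0047500 / (1 − (1+0.0047500)^−84) = $274.84.
Over 12 months: Loan 1 costs 12 × $305.21 = $3,662.52; Loan 2 costs 12 × $274.84 + $475.00 = $3,773.08.
Loan 1 is cheaper by $3,773.08 − $3,662.52 = $110.56.

Loan 1 by $111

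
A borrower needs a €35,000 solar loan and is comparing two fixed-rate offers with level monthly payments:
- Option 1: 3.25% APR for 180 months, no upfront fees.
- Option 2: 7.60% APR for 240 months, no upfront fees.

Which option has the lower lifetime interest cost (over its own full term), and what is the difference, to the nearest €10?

Option 1: at 3.25% the monthly rate is 0.0027083, so the payment is 35,000 × 0.0027083 / (1 − 1.0027083^−180) = €245.93.
Total interest on Option 1 = 180 × €245.93 − €35,000 = €9,267.40.
Option 2: at 7.60% the monthly rate is 0.0063333, so the payment is 35,000 × 0.0063333 / (1 − 1.0063333^−240) = €284.10.
Total interest on Option 2 = 240 × €284.10 − €35,000 = €33,184.00.
Option 1 is lower by €23,916.60.

Option 1 by €23,920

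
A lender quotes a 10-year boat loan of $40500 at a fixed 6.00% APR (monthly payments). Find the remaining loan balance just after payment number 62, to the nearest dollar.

With monthly rate i = 6%/12 = 0.0050000, the balance after k of n payments is P · [(1+i)^n − (1+i)^k] / [(1+i)^n − 1].
(1+0.0050000)^120 = 1.81939673 and (1+0.0050000)^62 = 1.36237238, so the balance is 40,500 × (1.81939673 − 1.36237238) / (1.81939673 − 1) = $22,589.16.

$22,589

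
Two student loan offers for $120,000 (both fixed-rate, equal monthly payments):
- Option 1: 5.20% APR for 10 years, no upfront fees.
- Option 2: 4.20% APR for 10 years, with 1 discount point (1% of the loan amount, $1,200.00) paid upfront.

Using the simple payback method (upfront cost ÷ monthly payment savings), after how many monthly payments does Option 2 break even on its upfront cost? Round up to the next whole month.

21 months

Option 1: monthly rate = 5.2%/12 = 0.0043333; payment = 120,000 × 0.0043333 / (1 − (1+0.0043333)^−120) = $1,284.55.
Option 2: at 4.20% the monthly rate is 0.0035000, so the payment is 120,000 × 0.0035000 / (1 − 1.0035000^−120) = $1,226.38.
Monthly savings = $1,284.55 − $1,226.38 = $58.17.
Break-even = $1,200.00 / $58.17 = 20.63 → 21 months.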